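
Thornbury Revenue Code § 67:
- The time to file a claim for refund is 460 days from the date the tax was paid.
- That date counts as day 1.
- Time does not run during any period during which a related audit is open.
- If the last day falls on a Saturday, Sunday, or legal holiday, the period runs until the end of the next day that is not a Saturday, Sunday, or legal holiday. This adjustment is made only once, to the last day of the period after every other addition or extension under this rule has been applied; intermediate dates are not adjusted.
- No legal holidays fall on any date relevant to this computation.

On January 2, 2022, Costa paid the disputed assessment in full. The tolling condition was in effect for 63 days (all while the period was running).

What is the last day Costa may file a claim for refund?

June 8, 2023

Counting January 2, 2022 as day 1, day 460 is April 6, 2023.
Tolling adds 63 days: April 6, 2023 + 63 days = June 8, 2023.
June 8, 2023 is a Thursday and not a legal holiday, so no extension applies.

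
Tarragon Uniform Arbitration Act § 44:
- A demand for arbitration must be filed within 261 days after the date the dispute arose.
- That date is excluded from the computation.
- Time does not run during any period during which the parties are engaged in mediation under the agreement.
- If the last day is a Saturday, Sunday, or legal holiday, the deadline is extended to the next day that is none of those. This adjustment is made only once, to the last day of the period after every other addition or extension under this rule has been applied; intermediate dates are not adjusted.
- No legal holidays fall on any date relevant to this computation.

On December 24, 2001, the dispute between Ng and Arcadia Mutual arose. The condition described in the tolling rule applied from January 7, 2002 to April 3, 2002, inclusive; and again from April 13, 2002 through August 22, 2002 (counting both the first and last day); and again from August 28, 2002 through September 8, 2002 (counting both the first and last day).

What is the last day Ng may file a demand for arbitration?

261 days after December 24, 2001 is September 11, 2002.
From January 7, 2002 through April 3, 2002 inclusive is 87 days; tolling adds 87 days: September 11, 2002 + 87 days = December 7, 2002.
From April 13, 2002 through August 22, 2002 inclusive is 132 days; tolling adds 132 days: December 7, 2002 + 132 days = April 18, 2003.
From August 28, 2002 through September 8, 2002 inclusive is 12 days; tolling adds 12 days: April 18, 2003 + 12 days = April 30, 2003.
April 30, 2003 is a Wednesday and not a legal holiday, so no extension applies.

April 30, 2003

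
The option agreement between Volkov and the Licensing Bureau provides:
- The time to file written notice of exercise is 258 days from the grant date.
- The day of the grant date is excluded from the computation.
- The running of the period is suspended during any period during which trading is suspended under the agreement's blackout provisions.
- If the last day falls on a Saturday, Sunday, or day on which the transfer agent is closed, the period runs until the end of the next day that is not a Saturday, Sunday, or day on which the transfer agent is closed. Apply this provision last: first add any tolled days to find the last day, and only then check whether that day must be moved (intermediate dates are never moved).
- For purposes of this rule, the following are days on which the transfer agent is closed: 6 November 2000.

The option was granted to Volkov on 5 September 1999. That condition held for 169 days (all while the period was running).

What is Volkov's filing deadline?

258 days after 5 September 1999 is May 20, 2000.
Tolling adds 169 days: May 20, 2000 + 169 days = November 5, 2000.
November 5, 2000 is Sunday; November 6, 2000 is a listed holiday. The next qualifying day is November 7, 2000.

November 7, 2000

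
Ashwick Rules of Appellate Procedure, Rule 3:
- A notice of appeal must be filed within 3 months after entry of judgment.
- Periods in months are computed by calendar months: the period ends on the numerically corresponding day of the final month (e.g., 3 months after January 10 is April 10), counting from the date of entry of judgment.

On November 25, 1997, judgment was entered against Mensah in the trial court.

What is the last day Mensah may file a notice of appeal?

3 months after November 25, 1997 is February 25, 1998.

February 25, 1998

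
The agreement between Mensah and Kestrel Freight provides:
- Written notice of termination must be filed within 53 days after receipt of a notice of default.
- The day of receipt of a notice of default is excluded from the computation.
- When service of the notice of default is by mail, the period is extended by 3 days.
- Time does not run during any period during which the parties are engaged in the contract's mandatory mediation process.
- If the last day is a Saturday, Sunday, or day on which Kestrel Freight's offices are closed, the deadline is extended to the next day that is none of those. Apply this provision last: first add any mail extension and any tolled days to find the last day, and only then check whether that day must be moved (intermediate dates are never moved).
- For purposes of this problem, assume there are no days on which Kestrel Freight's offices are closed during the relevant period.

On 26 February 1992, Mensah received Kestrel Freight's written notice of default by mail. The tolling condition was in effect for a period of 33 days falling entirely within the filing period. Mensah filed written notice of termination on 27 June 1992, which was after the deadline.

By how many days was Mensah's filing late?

33 days

53 days after 26 February 1992 is April 19, 1992.
Service was by mail, adding 3 days: April 19, 1992 + 3 days = April 22, 1992.
Tolling adds 33 days: April 22, 1992 + 33 days = May 25, 1992.
May 25, 1992 is a Monday and not a day on which Kestrel Freight's offices are closed, so no extension applies.
The deadline is May 25, 1992; from May 25, 1992 to June 27, 1992 is 33 days.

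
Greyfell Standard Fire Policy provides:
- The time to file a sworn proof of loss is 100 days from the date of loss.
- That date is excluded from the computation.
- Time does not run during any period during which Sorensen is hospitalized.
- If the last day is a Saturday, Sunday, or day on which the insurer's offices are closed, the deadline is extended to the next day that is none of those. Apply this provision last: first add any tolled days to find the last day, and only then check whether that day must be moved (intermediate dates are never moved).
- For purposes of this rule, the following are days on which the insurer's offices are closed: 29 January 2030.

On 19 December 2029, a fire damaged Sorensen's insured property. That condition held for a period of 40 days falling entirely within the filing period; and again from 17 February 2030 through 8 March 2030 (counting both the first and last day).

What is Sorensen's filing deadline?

May 28, 2030

100 days after 19 December 2029 is March 29, 2030.
Tolling adds 40 days: March 29, 2030 + 40 days = May 8, 2030.
From February 17, 2030 through March 8, 2030 inclusive is 20 days; tolling adds 20 days: May 8, 2030 + 20 days = May 28, 2030.
May 28, 2030 is a Tuesday and not a day on which the insurer's offices are closed, so no extension applies.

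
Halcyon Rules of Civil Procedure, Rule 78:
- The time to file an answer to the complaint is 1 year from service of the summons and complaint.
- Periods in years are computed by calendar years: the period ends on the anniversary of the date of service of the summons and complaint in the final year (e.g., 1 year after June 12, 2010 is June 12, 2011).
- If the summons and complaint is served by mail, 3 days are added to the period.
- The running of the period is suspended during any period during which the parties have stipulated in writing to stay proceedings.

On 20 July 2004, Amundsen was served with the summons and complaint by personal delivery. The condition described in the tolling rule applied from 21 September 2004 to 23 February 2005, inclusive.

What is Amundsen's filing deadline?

December 23, 2005

1 year after 20 July 2004 is July 20, 2005.
Service was not by mail, so no mail extension applies.
From September 21, 2004 through February 23, 2005 inclusive is 156 days; tolling adds 156 days: July 20, 2005 + 156 days = December 23, 2005.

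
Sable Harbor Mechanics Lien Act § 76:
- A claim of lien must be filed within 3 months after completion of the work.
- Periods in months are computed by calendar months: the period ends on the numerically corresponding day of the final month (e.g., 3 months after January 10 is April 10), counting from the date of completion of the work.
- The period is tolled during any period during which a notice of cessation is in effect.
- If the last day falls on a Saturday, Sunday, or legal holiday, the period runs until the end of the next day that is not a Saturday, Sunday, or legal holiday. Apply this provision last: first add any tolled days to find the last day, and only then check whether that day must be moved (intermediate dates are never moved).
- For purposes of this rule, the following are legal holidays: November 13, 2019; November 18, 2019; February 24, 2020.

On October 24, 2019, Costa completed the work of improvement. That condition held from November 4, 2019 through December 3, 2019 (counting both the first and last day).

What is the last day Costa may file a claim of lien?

February 25, 2020

3 months after October 24, 2019 is January 24, 2020.
From November 4, 2019 through December 3, 2019 inclusive is 30 days; tolling adds 30 days: January 24, 2020 + 30 days = February 23, 2020.
February 23, 2020 is Sunday; February 24, 2020 is a listed holiday. The next qualifying day is February 25, 2020.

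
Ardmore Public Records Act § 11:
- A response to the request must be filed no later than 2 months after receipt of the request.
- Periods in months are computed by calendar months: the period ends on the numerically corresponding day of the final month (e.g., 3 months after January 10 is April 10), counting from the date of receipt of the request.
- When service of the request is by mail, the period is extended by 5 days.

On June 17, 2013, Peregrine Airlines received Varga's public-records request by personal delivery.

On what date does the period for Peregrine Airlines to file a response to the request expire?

August 17, 2013

2 months after June 17, 2013 is August 17, 2013.
Service was not by mail, so no mail extension applies.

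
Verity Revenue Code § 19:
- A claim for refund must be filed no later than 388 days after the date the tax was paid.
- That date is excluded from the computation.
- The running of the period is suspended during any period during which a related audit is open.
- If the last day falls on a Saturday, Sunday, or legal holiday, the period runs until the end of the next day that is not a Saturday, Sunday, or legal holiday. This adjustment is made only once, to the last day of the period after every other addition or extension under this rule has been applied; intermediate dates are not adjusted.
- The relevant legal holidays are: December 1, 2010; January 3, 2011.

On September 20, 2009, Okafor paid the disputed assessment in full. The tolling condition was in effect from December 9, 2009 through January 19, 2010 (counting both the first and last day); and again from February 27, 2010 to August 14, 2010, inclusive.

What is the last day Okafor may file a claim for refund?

May 12, 2011

388 days after September 20, 2009 is October 13, 2010.
From December 9, 2009 through January 19, 2010 inclusive is 42 days; tolling adds 42 days: October 13, 2010 + 42 days = November 24, 2010.
From February 27, 2010 through August 14, 2010 inclusive is 169 days; tolling adds 169 days: November 24, 2010 + 169 days = May 12, 2011.
May 12, 2011 is a Thursday and not a legal holiday, so no extension applies.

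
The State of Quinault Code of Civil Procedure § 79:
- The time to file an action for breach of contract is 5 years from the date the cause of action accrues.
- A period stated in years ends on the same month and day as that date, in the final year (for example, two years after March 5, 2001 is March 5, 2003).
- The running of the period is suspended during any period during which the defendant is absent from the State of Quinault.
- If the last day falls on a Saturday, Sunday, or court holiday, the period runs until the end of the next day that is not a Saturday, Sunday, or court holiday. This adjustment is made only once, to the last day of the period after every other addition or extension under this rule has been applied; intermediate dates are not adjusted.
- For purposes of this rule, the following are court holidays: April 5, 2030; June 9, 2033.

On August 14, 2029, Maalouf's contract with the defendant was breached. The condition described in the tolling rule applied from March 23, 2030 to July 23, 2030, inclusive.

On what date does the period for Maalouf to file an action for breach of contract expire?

December 15, 2034

5 years after August 14, 2029 is August 14, 2034.
From March 23, 2030 through July 23, 2030 inclusive is 123 days; tolling adds 123 days: August 14, 2034 + 123 days = December 15, 2034.
December 15, 2034 is a Friday and not a court holiday, so no extension applies.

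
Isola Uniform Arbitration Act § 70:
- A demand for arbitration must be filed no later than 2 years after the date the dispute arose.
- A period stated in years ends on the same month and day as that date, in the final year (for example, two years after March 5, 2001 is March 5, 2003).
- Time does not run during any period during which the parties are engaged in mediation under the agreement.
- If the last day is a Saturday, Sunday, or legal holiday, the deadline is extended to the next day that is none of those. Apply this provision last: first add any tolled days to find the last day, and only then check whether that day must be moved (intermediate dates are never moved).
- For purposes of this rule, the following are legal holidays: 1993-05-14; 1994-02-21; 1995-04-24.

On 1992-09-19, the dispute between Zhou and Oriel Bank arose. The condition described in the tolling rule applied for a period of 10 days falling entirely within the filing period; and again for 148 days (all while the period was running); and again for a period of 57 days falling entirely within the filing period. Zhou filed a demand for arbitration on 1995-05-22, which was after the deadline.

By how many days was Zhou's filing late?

27 days

2 years after 1992-09-19 is September 19, 1994.
Tolling adds 10 days: September 19, 1994 + 10 days = September 29, 1994.
Tolling adds 148 days: September 29, 1994 + 148 days = February 24, 1995.
Tolling adds 57 days: February 24, 1995 + 57 days = April 22, 1995.
April 22, 1995 is Saturday; April 23, 1995 is Sunday; April 24, 1995 is a listed holiday. The next qualifying day is April 25, 1995.
The deadline is April 25, 1995; from April 25, 1995 to May 22, 1995 is 27 days.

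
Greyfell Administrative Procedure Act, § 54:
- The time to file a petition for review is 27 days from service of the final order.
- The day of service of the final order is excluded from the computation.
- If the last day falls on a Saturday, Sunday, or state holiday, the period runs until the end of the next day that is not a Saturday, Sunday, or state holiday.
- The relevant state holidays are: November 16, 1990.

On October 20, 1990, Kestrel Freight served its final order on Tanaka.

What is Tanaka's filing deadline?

27 days after October 20, 1990 is November 16, 1990.
November 16, 1990 is a listed holiday; November 17, 1990 is Saturday; November 18, 1990 is Sunday. The next qualifying day is November 19, 1990.

November 19, 1990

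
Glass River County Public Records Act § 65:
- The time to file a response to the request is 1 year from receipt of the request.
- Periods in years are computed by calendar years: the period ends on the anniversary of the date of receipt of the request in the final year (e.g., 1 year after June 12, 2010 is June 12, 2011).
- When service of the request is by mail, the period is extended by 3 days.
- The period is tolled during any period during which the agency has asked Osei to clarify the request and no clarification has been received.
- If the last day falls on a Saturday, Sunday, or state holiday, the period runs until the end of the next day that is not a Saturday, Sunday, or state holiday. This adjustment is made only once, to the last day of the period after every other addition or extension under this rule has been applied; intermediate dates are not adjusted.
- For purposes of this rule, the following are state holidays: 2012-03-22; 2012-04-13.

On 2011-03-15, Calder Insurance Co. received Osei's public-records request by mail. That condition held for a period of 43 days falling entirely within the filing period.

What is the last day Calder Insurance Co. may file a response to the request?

April 30, 2012

1 year after 2011-03-15 is March 15, 2012.
Service was by mail, adding 3 days: March 15, 2012 + 3 days = March 18, 2012.
Tolling adds 43 days: March 18, 2012 + 43 days = April 30, 2012.
April 30, 2012 is a Monday and not a state holiday, so no extension applies.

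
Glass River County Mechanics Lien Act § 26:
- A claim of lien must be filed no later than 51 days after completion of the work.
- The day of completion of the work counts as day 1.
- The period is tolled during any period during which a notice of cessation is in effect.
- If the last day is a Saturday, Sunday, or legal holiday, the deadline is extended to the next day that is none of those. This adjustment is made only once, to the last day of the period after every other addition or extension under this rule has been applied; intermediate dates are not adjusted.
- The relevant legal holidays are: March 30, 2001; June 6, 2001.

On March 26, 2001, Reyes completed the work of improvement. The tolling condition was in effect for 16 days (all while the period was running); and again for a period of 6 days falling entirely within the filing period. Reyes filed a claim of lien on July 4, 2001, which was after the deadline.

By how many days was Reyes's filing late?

27 days

Counting March 26, 2001 as day 1, day 51 is May 15, 2001.
Tolling adds 16 days: May 15, 2001 + 16 days = May 31, 2001.
Tolling adds 6 days: May 31, 2001 + 6 days = June 6, 2001.
June 6, 2001 is a listed holiday. The next qualifying day is June 7, 2001.
The deadline is June 7, 2001; from June 7, 2001 to July 4, 2001 is 27 days.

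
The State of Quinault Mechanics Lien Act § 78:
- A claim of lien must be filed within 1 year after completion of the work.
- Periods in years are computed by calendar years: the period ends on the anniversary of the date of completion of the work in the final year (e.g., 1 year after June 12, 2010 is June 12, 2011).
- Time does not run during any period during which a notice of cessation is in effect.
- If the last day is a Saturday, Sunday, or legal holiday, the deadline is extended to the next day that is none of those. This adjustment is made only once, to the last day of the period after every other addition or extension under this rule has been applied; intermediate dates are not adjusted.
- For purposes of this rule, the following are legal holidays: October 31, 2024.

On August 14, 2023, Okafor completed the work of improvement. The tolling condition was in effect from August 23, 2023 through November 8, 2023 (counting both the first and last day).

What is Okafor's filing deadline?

1 year after August 14, 2023 is August 14, 2024.
From August 23, 2023 through November 8, 2023 inclusive is 78 days; tolling adds 78 days: August 14, 2024 + 78 days = October 31, 2024.
October 31, 2024 is a listed holiday. The next qualifying day is November 1, 2024.

November 1, 2024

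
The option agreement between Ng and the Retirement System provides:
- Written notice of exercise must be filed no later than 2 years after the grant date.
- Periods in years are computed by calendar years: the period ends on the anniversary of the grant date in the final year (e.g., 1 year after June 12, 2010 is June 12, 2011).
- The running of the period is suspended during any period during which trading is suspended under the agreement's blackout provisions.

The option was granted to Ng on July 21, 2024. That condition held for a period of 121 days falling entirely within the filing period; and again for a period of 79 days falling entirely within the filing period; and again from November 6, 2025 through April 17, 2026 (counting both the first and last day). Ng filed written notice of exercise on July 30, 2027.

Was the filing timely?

2 years after July 21, 2024 is July 21, 2026.
Tolling adds 121 days: July 21, 2026 + 121 days = November 19, 2026.
Tolling adds 79 days: November 19, 2026 + 79 days = February 6, 2027.
From November 6, 2025 through April 17, 2026 inclusive is 163 days; tolling adds 163 days: February 6, 2027 + 163 days = July 19, 2027.
The deadline is July 19, 2027; the filing on July 30, 2027 is after that date.

No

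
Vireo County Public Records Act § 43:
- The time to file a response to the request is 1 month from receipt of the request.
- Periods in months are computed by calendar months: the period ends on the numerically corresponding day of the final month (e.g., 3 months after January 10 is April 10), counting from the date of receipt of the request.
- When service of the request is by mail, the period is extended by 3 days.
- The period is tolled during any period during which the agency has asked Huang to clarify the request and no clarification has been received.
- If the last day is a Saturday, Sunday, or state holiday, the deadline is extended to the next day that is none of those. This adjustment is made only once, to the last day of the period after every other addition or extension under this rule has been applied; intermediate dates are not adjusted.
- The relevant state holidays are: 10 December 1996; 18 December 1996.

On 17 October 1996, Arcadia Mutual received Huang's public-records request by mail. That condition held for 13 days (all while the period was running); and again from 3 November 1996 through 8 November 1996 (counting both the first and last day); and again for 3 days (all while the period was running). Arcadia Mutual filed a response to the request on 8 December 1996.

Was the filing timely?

Yes

1 month after 17 October 1996 is November 17, 1996.
Service was by mail, adding 3 days: November 17, 1996 + 3 days = November 20, 1996.
Tolling adds 13 days: November 20, 1996 + 13 days = December 3, 1996.
From November 3, 1996 through November 8, 1996 inclusive is 6 days; tolling adds 6 days: December 3, 1996 + 6 days = December 9, 1996.
Tolling adds 3 days: December 9, 1996 + 3 days = December 12, 1996.
December 12, 1996 is a Thursday and not a state holiday, so no extension applies.
The deadline is December 12, 1996; the filing on December 8, 1996 is on or before that date.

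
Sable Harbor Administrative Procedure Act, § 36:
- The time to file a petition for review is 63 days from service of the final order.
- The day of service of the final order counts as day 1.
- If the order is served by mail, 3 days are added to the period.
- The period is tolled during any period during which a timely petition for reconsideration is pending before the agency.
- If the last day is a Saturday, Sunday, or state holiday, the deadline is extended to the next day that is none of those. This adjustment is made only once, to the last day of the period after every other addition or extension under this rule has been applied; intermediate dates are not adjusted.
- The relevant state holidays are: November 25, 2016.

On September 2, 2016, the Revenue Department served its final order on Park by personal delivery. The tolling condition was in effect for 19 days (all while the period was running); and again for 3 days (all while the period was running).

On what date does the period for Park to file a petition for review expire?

Counting September 2, 2016 as day 1, day 63 is November 3, 2016.
Service was not by mail, so no mail extension applies.
Tolling adds 19 days: November 3, 2016 + 19 days = November 22, 2016.
Tolling adds 3 days: November 22, 2016 + 3 days = November 25, 2016.
November 25, 2016 is a listed holiday; November 26, 2016 is Saturday; November 27, 2016 is Sunday. The next qualifying day is November 28, 2016.

November 28, 2016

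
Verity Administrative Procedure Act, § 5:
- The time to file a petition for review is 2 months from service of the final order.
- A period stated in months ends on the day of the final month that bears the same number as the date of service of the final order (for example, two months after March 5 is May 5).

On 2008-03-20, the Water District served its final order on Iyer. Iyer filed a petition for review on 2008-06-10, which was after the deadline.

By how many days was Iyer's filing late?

21 days

2 months after 2008-03-20 is May 20, 2008.
The deadline is May 20, 2008; from May 20, 2008 to June 10, 2008 is 21 days.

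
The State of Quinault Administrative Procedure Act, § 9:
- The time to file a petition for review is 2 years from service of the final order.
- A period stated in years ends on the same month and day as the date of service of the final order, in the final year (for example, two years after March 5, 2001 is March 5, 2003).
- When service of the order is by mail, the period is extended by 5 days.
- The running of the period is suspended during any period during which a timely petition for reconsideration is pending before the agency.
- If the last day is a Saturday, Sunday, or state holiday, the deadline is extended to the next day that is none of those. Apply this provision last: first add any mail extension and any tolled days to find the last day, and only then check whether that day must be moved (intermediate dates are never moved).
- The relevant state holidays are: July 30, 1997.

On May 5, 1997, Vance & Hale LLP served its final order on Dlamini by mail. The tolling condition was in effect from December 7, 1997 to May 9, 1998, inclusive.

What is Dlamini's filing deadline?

October 11, 1999

2 years after May 5, 1997 is May 5, 1999.
Service was by mail, adding 5 days: May 5, 1999 + 5 days = May 10, 1999.
From December 7, 1997 through May 9, 1998 inclusive is 154 days; tolling adds 154 days: May 10, 1999 + 154 days = October 11, 1999.
October 11, 1999 is a Monday and not a state holiday, so no extension applies.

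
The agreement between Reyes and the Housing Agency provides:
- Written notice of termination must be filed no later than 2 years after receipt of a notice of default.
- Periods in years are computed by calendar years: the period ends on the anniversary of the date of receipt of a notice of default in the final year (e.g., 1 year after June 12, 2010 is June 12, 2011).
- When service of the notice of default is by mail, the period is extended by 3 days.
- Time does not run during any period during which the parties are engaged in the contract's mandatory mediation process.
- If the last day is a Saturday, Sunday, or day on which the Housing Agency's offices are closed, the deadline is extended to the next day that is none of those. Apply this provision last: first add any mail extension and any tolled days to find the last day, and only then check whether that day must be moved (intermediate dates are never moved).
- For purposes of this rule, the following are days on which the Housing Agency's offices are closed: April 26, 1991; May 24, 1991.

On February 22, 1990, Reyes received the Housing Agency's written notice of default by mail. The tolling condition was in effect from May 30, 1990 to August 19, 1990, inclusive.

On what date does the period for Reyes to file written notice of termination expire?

2 years after February 22, 1990 is February 22, 1992.
Service was by mail, adding 3 days: February 22, 1992 + 3 days = February 25, 1992.
From May 30, 1990 through August 19, 1990 inclusive is 82 days; tolling adds 82 days: February 25, 1992 + 82 days = May 17, 1992.
May 17, 1992 is Sunday. The next qualifying day is May 18, 1992.

May 18, 1992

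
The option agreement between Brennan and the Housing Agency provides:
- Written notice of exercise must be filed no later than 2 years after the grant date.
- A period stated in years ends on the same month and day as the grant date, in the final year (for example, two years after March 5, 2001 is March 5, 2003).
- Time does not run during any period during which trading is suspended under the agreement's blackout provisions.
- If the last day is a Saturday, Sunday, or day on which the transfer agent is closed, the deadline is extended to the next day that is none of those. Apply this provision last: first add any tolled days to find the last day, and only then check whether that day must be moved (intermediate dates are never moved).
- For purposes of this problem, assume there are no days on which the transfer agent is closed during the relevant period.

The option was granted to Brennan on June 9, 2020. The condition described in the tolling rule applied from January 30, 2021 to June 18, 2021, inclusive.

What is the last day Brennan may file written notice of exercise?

October 27, 2022

2 years after June 9, 2020 is June 9, 2022.
From January 30, 2021 through June 18, 2021 inclusive is 140 days; tolling adds 140 days: June 9, 2022 + 140 days = October 27, 2022.
October 27, 2022 is a Thursday and not a day on which the transfer agent is closed, so no extension applies.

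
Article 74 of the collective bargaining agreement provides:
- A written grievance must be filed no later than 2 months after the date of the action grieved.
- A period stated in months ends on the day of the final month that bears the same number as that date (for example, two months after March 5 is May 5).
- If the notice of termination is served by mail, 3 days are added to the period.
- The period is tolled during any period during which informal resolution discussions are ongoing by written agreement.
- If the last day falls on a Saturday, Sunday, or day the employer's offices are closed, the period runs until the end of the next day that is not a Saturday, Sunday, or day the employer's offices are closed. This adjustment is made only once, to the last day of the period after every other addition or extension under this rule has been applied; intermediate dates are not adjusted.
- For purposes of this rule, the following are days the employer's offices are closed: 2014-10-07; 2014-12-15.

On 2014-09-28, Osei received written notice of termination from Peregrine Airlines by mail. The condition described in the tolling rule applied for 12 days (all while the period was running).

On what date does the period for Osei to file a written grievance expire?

December 16, 2014

2 months after 2014-09-28 is November 28, 2014.
Service was by mail, adding 3 days: November 28, 2014 + 3 days = December 1, 2014.
Tolling adds 12 days: December 1, 2014 + 12 days = December 13, 2014.
December 13, 2014 is Saturday; December 14, 2014 is Sunday; December 15, 2014 is a listed holiday. The next qualifying day is December 16, 2014.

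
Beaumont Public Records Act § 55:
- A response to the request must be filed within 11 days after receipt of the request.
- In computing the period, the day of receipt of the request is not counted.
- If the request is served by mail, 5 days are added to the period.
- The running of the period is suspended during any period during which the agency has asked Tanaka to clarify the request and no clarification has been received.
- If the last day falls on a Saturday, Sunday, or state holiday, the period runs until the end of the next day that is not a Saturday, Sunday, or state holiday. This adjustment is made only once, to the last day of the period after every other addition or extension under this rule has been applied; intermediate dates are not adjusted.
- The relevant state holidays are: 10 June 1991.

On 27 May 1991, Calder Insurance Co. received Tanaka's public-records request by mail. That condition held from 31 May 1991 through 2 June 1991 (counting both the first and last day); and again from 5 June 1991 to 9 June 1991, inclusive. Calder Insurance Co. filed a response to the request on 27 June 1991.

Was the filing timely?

11 days after 27 May 1991 is June 7, 1991.
Service was by mail, adding 5 days: June 7, 1991 + 5 days = June 12, 1991.
From May 31, 1991 through June 2, 1991 inclusive is 3 days; tolling adds 3 days: June 12, 1991 + 3 days = June 15, 1991.
From June 5, 1991 through June 9, 1991 inclusive is 5 days; tolling adds 5 days: June 15, 1991 + 5 days = June 20, 1991.
June 20, 1991 is a Thursday and not a state holiday, so no extension applies.
The deadline is June 20, 1991; the filing on June 27, 1991 is after that date.

No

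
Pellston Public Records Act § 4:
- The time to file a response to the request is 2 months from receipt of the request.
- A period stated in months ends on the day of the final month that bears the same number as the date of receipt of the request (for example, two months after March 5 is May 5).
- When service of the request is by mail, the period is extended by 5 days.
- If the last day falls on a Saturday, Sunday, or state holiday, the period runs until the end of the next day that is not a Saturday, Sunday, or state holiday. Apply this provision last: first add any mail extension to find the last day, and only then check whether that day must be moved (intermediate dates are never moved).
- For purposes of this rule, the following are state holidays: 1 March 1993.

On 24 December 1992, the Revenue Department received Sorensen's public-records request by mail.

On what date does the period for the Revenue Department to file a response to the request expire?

March 2, 1993

2 months after 24 December 1992 is February 24, 1993.
Service was by mail, adding 5 days: February 24, 1993 + 5 days = March 1, 1993.
March 1, 1993 is a listed holiday. The next qualifying day is March 2, 1993.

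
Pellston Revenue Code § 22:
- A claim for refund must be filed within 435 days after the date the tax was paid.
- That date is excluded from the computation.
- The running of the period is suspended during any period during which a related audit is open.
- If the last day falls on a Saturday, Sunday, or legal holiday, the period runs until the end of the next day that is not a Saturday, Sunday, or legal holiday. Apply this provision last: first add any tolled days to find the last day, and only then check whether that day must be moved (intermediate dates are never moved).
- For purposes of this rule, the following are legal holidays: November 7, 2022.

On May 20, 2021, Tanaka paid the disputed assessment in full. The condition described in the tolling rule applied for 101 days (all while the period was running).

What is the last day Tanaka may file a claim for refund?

435 days after May 20, 2021 is July 29, 2022.
Tolling adds 101 days: July 29, 2022 + 101 days = November 7, 2022.
November 7, 2022 is a listed holiday. The next qualifying day is November 8, 2022.

November 8, 2022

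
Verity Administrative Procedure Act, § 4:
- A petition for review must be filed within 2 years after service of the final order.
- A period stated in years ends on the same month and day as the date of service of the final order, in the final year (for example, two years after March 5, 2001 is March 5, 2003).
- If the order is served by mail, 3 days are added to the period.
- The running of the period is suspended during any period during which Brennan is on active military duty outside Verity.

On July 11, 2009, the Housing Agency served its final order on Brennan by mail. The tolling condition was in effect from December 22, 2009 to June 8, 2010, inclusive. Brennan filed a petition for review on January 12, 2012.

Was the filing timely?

2 years after July 11, 2009 is July 11, 2011.
Service was by mail, adding 3 days: July 11, 2011 + 3 days = July 14, 2011.
From December 22, 2009 through June 8, 2010 inclusive is 169 days; tolling adds 169 days: July 14, 2011 + 169 days = December 30, 2011.
The deadline is December 30, 2011; the filing on January 12, 2012 is after that date.

No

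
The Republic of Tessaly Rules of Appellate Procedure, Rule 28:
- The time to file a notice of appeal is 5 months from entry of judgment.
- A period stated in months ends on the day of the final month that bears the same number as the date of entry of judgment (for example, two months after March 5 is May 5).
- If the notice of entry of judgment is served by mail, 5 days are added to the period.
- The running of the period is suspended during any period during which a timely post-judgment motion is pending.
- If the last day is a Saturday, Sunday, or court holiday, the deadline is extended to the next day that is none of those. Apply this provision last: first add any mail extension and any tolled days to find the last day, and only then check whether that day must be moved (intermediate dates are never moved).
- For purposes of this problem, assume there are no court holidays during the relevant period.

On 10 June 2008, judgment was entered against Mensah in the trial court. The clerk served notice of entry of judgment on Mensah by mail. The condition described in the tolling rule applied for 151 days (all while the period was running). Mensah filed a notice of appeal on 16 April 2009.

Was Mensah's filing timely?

No

5 months after 10 June 2008 is November 10, 2008.
Service was by mail, adding 5 days: November 10, 2008 + 5 days = November 15, 2008.
Tolling adds 151 days: November 15, 2008 + 151 days = April 15, 2009.
April 15, 2009 is a Wednesday and not a court holiday, so no extension applies.
The deadline is April 15, 2009; the filing on April 16, 2009 is after that date.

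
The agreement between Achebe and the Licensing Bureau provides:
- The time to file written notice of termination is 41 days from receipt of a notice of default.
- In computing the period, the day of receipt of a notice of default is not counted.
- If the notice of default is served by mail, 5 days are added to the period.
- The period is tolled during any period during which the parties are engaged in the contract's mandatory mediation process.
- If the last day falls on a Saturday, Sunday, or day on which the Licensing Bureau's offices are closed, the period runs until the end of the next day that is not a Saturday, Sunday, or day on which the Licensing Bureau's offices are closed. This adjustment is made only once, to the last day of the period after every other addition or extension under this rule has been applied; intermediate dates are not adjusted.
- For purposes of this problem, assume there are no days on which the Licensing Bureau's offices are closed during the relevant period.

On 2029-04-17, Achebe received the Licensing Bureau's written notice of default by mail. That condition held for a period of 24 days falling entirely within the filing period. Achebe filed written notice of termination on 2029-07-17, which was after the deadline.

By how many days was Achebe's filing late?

41 days after 2029-04-17 is May 28, 2029.
Service was by mail, adding 5 days: May 28, 2029 + 5 days = June 2, 2029.
Tolling adds 24 days: June 2, 2029 + 24 days = June 26, 2029.
June 26, 2029 is a Tuesday and not a day on which the Licensing Bureau's offices are closed, so no extension applies.
The deadline is June 26, 2029; from June 26, 2029 to July 17, 2029 is 21 days.

21 days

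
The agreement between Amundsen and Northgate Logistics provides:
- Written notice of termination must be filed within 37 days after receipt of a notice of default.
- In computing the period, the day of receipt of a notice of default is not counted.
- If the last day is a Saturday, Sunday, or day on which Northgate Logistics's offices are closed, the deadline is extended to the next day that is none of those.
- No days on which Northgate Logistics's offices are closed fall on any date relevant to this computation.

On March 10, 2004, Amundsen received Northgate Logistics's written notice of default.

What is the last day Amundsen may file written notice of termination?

April 16, 2004

37 days after March 10, 2004 is April 16, 2004.
April 16, 2004 is a Friday and not a day on which Northgate Logistics's offices are closed, so no extension applies.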